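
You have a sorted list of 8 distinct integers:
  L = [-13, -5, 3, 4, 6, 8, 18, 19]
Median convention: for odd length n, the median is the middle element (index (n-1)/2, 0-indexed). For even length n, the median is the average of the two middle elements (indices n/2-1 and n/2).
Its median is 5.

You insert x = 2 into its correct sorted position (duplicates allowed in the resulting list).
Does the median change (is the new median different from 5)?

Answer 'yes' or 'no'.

Answer: yes

Derivation:
Old median = 5
Insert x = 2
New median = 4
Changed? yes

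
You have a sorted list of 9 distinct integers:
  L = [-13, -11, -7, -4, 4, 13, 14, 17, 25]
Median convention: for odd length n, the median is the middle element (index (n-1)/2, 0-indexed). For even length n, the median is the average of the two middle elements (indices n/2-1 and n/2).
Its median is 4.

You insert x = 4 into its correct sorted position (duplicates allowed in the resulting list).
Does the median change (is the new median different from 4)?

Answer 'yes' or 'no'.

Old median = 4
Insert x = 4
New median = 4
Changed? no

Answer: no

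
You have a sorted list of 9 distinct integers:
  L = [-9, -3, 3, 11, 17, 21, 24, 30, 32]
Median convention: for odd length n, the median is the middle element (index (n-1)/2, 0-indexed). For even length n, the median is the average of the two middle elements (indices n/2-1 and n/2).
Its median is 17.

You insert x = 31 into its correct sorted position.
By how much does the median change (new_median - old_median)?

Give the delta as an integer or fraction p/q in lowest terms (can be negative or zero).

Old median = 17
After inserting x = 31: new sorted = [-9, -3, 3, 11, 17, 21, 24, 30, 31, 32]
New median = 19
Delta = 19 - 17 = 2

Answer: 2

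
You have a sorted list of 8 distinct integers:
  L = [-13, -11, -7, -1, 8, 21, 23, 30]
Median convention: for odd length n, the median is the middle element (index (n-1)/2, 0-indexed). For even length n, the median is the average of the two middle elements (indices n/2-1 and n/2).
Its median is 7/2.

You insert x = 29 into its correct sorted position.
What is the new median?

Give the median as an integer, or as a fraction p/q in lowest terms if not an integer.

Old list (sorted, length 8): [-13, -11, -7, -1, 8, 21, 23, 30]
Old median = 7/2
Insert x = 29
Old length even (8). Middle pair: indices 3,4 = -1,8.
New length odd (9). New median = single middle element.
x = 29: 7 elements are < x, 1 elements are > x.
New sorted list: [-13, -11, -7, -1, 8, 21, 23, 29, 30]
New median = 8

Answer: 8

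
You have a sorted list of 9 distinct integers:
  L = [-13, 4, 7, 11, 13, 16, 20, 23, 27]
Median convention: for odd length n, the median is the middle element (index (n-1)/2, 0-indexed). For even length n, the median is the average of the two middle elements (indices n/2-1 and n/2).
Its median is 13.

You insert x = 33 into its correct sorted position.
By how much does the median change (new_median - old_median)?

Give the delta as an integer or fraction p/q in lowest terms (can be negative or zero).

Answer: 3/2

Derivation:
Old median = 13
After inserting x = 33: new sorted = [-13, 4, 7, 11, 13, 16, 20, 23, 27, 33]
New median = 29/2
Delta = 29/2 - 13 = 3/2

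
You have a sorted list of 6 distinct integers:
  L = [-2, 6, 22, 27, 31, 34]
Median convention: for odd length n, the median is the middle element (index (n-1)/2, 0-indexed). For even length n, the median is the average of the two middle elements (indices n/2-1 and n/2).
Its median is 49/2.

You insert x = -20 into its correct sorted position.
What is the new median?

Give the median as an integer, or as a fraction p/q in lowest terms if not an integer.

Old list (sorted, length 6): [-2, 6, 22, 27, 31, 34]
Old median = 49/2
Insert x = -20
Old length even (6). Middle pair: indices 2,3 = 22,27.
New length odd (7). New median = single middle element.
x = -20: 0 elements are < x, 6 elements are > x.
New sorted list: [-20, -2, 6, 22, 27, 31, 34]
New median = 22

Answer: 22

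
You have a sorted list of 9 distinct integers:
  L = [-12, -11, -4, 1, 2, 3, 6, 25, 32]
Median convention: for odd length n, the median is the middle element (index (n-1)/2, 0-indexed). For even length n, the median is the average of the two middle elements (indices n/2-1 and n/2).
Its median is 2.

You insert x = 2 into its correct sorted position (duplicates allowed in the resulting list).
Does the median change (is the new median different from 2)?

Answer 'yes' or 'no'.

Old median = 2
Insert x = 2
New median = 2
Changed? no

Answer: no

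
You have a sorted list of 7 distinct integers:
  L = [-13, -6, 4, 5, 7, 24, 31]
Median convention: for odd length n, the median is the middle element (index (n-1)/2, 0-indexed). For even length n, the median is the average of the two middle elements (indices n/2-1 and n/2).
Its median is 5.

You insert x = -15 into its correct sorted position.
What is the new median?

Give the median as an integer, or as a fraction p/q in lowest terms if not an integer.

Answer: 9/2

Derivation:
Old list (sorted, length 7): [-13, -6, 4, 5, 7, 24, 31]
Old median = 5
Insert x = -15
Old length odd (7). Middle was index 3 = 5.
New length even (8). New median = avg of two middle elements.
x = -15: 0 elements are < x, 7 elements are > x.
New sorted list: [-15, -13, -6, 4, 5, 7, 24, 31]
New median = 9/2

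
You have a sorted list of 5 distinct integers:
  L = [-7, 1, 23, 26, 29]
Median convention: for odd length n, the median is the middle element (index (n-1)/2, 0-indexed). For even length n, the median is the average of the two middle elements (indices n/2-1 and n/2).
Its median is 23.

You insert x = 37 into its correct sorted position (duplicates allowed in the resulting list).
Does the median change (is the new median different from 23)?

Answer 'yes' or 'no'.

Answer: yes

Derivation:
Old median = 23
Insert x = 37
New median = 49/2
Changed? yes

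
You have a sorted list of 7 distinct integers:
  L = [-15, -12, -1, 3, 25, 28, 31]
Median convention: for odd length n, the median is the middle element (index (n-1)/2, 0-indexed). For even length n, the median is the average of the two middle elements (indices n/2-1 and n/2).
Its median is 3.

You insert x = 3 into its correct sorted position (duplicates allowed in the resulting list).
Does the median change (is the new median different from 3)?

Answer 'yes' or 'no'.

Answer: no

Derivation:
Old median = 3
Insert x = 3
New median = 3
Changed? no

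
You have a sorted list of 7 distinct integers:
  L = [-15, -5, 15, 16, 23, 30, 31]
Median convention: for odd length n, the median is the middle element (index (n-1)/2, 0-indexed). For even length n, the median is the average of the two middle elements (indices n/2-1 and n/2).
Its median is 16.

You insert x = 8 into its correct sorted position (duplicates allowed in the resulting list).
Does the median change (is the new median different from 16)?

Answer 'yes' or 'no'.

Answer: yes

Derivation:
Old median = 16
Insert x = 8
New median = 31/2
Changed? yes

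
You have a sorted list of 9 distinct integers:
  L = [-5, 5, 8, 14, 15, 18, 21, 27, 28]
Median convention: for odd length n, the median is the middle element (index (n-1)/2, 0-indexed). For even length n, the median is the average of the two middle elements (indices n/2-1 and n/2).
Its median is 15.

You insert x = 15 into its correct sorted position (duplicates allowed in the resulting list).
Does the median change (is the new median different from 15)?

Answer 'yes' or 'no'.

Old median = 15
Insert x = 15
New median = 15
Changed? no

Answer: no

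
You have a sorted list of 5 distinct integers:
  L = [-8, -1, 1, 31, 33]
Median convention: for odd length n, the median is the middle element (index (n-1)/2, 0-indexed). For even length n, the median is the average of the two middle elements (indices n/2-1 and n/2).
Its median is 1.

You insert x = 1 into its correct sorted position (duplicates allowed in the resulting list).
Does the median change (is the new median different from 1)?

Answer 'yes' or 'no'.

Answer: no

Derivation:
Old median = 1
Insert x = 1
New median = 1
Changed? no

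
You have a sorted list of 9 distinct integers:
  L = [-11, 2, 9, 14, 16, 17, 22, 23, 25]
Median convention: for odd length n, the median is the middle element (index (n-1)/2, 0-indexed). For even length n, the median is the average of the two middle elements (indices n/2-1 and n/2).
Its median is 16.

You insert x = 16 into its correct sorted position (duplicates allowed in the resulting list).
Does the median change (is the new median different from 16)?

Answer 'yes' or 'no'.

Old median = 16
Insert x = 16
New median = 16
Changed? no

Answer: no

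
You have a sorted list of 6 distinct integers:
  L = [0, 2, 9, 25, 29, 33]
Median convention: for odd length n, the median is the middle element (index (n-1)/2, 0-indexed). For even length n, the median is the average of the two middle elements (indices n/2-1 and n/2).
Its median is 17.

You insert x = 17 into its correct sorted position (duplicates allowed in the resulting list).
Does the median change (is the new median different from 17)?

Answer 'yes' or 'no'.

Answer: no

Derivation:
Old median = 17
Insert x = 17
New median = 17
Changed? no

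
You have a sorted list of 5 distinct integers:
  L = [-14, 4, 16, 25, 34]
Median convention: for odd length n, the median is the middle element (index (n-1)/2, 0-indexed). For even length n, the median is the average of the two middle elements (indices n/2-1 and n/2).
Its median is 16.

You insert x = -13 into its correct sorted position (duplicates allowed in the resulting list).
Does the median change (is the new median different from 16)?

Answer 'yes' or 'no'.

Answer: yes

Derivation:
Old median = 16
Insert x = -13
New median = 10
Changed? yes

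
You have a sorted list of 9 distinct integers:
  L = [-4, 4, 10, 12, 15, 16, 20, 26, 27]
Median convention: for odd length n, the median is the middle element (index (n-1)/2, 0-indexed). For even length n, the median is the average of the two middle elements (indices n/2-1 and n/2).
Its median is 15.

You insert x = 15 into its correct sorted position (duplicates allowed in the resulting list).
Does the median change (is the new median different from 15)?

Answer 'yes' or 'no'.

Answer: no

Derivation:
Old median = 15
Insert x = 15
New median = 15
Changed? no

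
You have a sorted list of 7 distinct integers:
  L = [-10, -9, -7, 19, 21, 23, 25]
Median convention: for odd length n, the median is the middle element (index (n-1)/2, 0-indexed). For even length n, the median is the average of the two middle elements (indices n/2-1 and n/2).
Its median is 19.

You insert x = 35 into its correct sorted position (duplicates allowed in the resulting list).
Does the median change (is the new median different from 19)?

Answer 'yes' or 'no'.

Answer: yes

Derivation:
Old median = 19
Insert x = 35
New median = 20
Changed? yes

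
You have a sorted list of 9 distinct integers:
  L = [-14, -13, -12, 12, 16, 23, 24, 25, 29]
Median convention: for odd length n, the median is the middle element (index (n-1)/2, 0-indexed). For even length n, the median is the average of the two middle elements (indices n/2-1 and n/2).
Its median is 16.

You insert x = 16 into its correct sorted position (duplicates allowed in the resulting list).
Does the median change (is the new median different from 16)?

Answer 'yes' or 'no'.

Answer: no

Derivation:
Old median = 16
Insert x = 16
New median = 16
Changed? no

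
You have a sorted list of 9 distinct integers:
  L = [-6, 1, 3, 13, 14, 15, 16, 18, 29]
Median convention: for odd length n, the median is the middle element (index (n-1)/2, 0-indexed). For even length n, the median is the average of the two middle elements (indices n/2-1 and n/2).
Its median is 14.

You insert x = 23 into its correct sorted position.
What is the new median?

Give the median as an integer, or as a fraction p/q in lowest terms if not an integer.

Old list (sorted, length 9): [-6, 1, 3, 13, 14, 15, 16, 18, 29]
Old median = 14
Insert x = 23
Old length odd (9). Middle was index 4 = 14.
New length even (10). New median = avg of two middle elements.
x = 23: 8 elements are < x, 1 elements are > x.
New sorted list: [-6, 1, 3, 13, 14, 15, 16, 18, 23, 29]
New median = 29/2

Answer: 29/2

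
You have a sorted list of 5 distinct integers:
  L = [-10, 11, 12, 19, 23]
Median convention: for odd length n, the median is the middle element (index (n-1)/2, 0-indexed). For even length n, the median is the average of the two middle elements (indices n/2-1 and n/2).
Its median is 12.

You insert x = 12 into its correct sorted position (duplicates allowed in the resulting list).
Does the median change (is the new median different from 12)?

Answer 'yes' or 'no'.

Answer: no

Derivation:
Old median = 12
Insert x = 12
New median = 12
Changed? no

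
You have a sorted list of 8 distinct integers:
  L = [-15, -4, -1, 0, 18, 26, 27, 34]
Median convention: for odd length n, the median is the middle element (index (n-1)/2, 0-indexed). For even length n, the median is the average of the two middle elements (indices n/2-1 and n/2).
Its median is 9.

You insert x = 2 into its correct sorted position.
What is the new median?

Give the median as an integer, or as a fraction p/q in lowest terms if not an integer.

Answer: 2

Derivation:
Old list (sorted, length 8): [-15, -4, -1, 0, 18, 26, 27, 34]
Old median = 9
Insert x = 2
Old length even (8). Middle pair: indices 3,4 = 0,18.
New length odd (9). New median = single middle element.
x = 2: 4 elements are < x, 4 elements are > x.
New sorted list: [-15, -4, -1, 0, 2, 18, 26, 27, 34]
New median = 2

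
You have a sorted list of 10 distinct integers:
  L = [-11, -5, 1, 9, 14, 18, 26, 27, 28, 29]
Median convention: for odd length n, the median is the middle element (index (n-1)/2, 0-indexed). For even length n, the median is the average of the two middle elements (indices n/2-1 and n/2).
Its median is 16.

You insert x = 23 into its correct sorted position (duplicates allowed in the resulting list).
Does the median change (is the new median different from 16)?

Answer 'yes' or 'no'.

Old median = 16
Insert x = 23
New median = 18
Changed? yes

Answer: yes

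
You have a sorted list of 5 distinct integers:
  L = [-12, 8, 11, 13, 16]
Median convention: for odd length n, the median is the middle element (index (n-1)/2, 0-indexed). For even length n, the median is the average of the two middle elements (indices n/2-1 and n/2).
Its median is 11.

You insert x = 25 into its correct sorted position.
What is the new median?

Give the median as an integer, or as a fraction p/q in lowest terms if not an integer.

Old list (sorted, length 5): [-12, 8, 11, 13, 16]
Old median = 11
Insert x = 25
Old length odd (5). Middle was index 2 = 11.
New length even (6). New median = avg of two middle elements.
x = 25: 5 elements are < x, 0 elements are > x.
New sorted list: [-12, 8, 11, 13, 16, 25]
New median = 12

Answer: 12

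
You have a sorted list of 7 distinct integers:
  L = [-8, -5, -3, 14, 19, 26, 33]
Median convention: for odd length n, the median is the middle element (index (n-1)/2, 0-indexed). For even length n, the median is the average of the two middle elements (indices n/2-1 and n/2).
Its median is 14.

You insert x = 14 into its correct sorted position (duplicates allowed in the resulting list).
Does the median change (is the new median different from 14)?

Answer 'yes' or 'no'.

Old median = 14
Insert x = 14
New median = 14
Changed? no

Answer: no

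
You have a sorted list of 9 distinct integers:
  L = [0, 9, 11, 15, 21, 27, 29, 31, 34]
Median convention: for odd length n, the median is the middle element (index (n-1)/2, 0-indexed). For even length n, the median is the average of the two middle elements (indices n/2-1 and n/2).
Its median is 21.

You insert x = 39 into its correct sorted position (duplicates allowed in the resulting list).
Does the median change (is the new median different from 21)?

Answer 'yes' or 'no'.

Answer: yes

Derivation:
Old median = 21
Insert x = 39
New median = 24
Changed? yes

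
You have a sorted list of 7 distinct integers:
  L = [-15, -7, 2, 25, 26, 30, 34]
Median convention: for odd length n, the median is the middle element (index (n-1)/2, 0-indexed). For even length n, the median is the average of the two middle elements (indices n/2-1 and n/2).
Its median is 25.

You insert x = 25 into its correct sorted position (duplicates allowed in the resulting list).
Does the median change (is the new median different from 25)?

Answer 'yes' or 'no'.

Answer: no

Derivation:
Old median = 25
Insert x = 25
New median = 25
Changed? no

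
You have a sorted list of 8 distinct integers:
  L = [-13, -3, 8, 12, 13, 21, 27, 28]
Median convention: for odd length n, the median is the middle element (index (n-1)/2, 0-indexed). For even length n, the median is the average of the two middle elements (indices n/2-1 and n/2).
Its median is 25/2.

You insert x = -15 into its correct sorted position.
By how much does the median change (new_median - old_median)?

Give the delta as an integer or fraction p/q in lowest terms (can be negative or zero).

Answer: -1/2

Derivation:
Old median = 25/2
After inserting x = -15: new sorted = [-15, -13, -3, 8, 12, 13, 21, 27, 28]
New median = 12
Delta = 12 - 25/2 = -1/2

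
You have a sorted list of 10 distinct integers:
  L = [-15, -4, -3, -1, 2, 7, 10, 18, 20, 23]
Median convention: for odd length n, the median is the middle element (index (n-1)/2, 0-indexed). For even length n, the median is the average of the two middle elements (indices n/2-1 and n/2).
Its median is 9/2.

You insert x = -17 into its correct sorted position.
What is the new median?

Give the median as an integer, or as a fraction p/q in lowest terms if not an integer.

Old list (sorted, length 10): [-15, -4, -3, -1, 2, 7, 10, 18, 20, 23]
Old median = 9/2
Insert x = -17
Old length even (10). Middle pair: indices 4,5 = 2,7.
New length odd (11). New median = single middle element.
x = -17: 0 elements are < x, 10 elements are > x.
New sorted list: [-17, -15, -4, -3, -1, 2, 7, 10, 18, 20, 23]
New median = 2

Answer: 2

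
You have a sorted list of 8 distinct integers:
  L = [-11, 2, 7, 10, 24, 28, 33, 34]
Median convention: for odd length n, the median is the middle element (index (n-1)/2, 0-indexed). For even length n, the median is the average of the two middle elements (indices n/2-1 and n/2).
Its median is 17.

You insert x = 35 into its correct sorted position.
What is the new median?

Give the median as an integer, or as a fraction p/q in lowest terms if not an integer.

Answer: 24

Derivation:
Old list (sorted, length 8): [-11, 2, 7, 10, 24, 28, 33, 34]
Old median = 17
Insert x = 35
Old length even (8). Middle pair: indices 3,4 = 10,24.
New length odd (9). New median = single middle element.
x = 35: 8 elements are < x, 0 elements are > x.
New sorted list: [-11, 2, 7, 10, 24, 28, 33, 34, 35]
New median = 24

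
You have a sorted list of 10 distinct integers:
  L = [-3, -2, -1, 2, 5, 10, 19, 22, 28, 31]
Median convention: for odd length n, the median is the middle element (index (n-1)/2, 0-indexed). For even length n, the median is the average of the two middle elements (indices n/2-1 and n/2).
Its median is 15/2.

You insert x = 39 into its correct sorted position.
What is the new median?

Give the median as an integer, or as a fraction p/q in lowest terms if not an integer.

Old list (sorted, length 10): [-3, -2, -1, 2, 5, 10, 19, 22, 28, 31]
Old median = 15/2
Insert x = 39
Old length even (10). Middle pair: indices 4,5 = 5,10.
New length odd (11). New median = single middle element.
x = 39: 10 elements are < x, 0 elements are > x.
New sorted list: [-3, -2, -1, 2, 5, 10, 19, 22, 28, 31, 39]
New median = 10

Answer: 10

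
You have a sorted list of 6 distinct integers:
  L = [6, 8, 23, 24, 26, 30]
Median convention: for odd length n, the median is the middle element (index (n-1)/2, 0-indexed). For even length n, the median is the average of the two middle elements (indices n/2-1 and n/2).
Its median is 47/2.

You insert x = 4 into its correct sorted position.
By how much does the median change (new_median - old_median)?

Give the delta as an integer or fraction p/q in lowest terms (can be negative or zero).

Answer: -1/2

Derivation:
Old median = 47/2
After inserting x = 4: new sorted = [4, 6, 8, 23, 24, 26, 30]
New median = 23
Delta = 23 - 47/2 = -1/2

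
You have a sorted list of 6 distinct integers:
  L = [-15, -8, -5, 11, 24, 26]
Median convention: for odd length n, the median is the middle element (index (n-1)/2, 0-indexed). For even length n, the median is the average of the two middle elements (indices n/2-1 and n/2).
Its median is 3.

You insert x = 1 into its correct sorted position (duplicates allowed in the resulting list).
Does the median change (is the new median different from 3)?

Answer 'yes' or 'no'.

Old median = 3
Insert x = 1
New median = 1
Changed? yes

Answer: yes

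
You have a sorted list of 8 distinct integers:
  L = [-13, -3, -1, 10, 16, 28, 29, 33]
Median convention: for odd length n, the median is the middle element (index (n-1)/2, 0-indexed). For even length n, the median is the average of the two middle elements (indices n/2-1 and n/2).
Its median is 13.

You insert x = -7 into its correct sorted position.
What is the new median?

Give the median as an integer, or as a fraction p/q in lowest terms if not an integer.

Answer: 10

Derivation:
Old list (sorted, length 8): [-13, -3, -1, 10, 16, 28, 29, 33]
Old median = 13
Insert x = -7
Old length even (8). Middle pair: indices 3,4 = 10,16.
New length odd (9). New median = single middle element.
x = -7: 1 elements are < x, 7 elements are > x.
New sorted list: [-13, -7, -3, -1, 10, 16, 28, 29, 33]
New median = 10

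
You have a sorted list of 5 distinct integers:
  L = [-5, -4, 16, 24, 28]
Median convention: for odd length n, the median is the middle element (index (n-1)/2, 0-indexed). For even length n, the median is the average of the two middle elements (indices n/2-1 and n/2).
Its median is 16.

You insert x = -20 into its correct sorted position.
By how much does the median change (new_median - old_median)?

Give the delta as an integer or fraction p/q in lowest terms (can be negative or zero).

Old median = 16
After inserting x = -20: new sorted = [-20, -5, -4, 16, 24, 28]
New median = 6
Delta = 6 - 16 = -10

Answer: -10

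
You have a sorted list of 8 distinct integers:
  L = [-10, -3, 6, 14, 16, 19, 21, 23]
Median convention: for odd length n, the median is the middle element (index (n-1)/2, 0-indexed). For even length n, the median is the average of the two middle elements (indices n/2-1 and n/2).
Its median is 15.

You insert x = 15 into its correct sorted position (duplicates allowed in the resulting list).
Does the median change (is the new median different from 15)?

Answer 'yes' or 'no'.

Answer: no

Derivation:
Old median = 15
Insert x = 15
New median = 15
Changed? no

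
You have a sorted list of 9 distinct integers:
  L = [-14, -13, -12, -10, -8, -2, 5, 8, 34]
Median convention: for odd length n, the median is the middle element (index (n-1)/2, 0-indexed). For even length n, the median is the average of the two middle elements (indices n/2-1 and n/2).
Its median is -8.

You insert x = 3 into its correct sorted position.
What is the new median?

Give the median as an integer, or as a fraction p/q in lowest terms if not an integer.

Old list (sorted, length 9): [-14, -13, -12, -10, -8, -2, 5, 8, 34]
Old median = -8
Insert x = 3
Old length odd (9). Middle was index 4 = -8.
New length even (10). New median = avg of two middle elements.
x = 3: 6 elements are < x, 3 elements are > x.
New sorted list: [-14, -13, -12, -10, -8, -2, 3, 5, 8, 34]
New median = -5

Answer: -5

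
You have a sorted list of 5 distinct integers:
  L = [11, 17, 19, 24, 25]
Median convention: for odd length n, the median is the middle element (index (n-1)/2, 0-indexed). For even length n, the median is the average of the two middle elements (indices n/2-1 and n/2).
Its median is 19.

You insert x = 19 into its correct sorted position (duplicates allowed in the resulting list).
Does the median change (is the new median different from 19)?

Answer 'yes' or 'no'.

Answer: no

Derivation:
Old median = 19
Insert x = 19
New median = 19
Changed? no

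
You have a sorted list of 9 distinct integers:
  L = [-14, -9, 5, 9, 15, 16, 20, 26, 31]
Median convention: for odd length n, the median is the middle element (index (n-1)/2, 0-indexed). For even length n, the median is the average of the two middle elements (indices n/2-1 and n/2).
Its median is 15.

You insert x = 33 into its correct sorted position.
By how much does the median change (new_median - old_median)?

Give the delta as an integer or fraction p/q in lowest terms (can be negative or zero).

Old median = 15
After inserting x = 33: new sorted = [-14, -9, 5, 9, 15, 16, 20, 26, 31, 33]
New median = 31/2
Delta = 31/2 - 15 = 1/2

Answer: 1/2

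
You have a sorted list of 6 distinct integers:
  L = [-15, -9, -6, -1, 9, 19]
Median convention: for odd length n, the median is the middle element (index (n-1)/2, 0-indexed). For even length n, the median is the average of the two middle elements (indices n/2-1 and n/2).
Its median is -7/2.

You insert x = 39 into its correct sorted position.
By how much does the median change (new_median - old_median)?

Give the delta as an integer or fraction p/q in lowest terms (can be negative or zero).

Answer: 5/2

Derivation:
Old median = -7/2
After inserting x = 39: new sorted = [-15, -9, -6, -1, 9, 19, 39]
New median = -1
Delta = -1 - -7/2 = 5/2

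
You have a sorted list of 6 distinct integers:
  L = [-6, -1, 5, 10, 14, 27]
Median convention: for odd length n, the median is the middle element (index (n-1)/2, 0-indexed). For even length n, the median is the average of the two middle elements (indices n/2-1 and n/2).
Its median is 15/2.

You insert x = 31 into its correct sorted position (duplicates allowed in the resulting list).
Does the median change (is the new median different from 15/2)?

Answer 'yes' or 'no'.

Answer: yes

Derivation:
Old median = 15/2
Insert x = 31
New median = 10
Changed? yes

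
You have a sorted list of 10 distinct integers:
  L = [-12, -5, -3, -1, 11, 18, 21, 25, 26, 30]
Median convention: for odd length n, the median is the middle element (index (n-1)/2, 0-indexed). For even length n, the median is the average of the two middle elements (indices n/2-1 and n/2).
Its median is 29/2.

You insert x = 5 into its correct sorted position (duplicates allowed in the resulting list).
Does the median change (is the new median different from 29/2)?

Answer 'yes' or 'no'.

Old median = 29/2
Insert x = 5
New median = 11
Changed? yes

Answer: yes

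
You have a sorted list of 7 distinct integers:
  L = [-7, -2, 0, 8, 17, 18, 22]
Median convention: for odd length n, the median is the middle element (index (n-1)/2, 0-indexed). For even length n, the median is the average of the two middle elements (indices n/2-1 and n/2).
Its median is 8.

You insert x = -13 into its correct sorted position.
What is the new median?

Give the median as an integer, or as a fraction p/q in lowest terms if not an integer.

Old list (sorted, length 7): [-7, -2, 0, 8, 17, 18, 22]
Old median = 8
Insert x = -13
Old length odd (7). Middle was index 3 = 8.
New length even (8). New median = avg of two middle elements.
x = -13: 0 elements are < x, 7 elements are > x.
New sorted list: [-13, -7, -2, 0, 8, 17, 18, 22]
New median = 4

Answer: 4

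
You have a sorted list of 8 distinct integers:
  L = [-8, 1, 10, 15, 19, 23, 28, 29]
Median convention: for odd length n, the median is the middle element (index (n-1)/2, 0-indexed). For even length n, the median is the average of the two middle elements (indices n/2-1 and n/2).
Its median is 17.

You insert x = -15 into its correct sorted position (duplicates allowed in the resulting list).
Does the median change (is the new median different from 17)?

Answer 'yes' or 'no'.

Old median = 17
Insert x = -15
New median = 15
Changed? yes

Answer: yes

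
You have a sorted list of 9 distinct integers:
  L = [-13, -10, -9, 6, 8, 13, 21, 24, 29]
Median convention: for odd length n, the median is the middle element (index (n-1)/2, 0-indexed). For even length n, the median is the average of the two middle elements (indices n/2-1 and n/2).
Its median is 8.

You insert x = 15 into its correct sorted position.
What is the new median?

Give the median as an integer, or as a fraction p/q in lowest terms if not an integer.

Old list (sorted, length 9): [-13, -10, -9, 6, 8, 13, 21, 24, 29]
Old median = 8
Insert x = 15
Old length odd (9). Middle was index 4 = 8.
New length even (10). New median = avg of two middle elements.
x = 15: 6 elements are < x, 3 elements are > x.
New sorted list: [-13, -10, -9, 6, 8, 13, 15, 21, 24, 29]
New median = 21/2

Answer: 21/2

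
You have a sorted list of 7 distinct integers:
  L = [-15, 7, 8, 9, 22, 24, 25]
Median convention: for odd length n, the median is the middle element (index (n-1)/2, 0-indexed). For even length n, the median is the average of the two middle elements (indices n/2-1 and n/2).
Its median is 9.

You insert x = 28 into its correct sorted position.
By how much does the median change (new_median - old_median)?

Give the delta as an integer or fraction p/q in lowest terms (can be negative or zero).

Old median = 9
After inserting x = 28: new sorted = [-15, 7, 8, 9, 22, 24, 25, 28]
New median = 31/2
Delta = 31/2 - 9 = 13/2

Answer: 13/2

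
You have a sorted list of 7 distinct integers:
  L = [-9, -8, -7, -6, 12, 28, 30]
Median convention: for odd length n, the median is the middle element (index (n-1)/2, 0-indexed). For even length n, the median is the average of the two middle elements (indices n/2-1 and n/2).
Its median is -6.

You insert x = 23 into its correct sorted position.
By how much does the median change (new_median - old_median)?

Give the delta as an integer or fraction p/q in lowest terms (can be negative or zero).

Old median = -6
After inserting x = 23: new sorted = [-9, -8, -7, -6, 12, 23, 28, 30]
New median = 3
Delta = 3 - -6 = 9

Answer: 9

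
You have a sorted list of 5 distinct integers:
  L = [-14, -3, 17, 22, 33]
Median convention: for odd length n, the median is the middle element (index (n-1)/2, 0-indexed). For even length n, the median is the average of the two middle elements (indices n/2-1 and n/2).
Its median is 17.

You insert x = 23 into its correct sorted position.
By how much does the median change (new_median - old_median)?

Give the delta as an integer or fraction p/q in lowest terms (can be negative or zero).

Answer: 5/2

Derivation:
Old median = 17
After inserting x = 23: new sorted = [-14, -3, 17, 22, 23, 33]
New median = 39/2
Delta = 39/2 - 17 = 5/2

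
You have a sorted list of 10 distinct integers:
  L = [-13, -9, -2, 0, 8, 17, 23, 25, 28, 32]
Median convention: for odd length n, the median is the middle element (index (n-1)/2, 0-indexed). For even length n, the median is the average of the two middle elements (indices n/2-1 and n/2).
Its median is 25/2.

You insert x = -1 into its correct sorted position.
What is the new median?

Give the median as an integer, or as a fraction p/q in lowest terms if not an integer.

Old list (sorted, length 10): [-13, -9, -2, 0, 8, 17, 23, 25, 28, 32]
Old median = 25/2
Insert x = -1
Old length even (10). Middle pair: indices 4,5 = 8,17.
New length odd (11). New median = single middle element.
x = -1: 3 elements are < x, 7 elements are > x.
New sorted list: [-13, -9, -2, -1, 0, 8, 17, 23, 25, 28, 32]
New median = 8

Answer: 8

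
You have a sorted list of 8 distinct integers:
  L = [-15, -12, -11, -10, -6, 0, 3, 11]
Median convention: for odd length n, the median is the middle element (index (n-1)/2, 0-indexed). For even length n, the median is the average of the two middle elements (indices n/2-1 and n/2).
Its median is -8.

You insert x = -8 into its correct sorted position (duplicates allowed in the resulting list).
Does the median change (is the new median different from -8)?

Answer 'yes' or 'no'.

Answer: no

Derivation:
Old median = -8
Insert x = -8
New median = -8
Changed? no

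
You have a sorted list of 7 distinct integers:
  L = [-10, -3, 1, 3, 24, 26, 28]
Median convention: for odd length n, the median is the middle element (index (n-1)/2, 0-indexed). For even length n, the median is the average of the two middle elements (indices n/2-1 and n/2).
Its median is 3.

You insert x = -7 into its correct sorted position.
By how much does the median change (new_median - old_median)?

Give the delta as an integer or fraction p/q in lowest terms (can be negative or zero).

Answer: -1

Derivation:
Old median = 3
After inserting x = -7: new sorted = [-10, -7, -3, 1, 3, 24, 26, 28]
New median = 2
Delta = 2 - 3 = -1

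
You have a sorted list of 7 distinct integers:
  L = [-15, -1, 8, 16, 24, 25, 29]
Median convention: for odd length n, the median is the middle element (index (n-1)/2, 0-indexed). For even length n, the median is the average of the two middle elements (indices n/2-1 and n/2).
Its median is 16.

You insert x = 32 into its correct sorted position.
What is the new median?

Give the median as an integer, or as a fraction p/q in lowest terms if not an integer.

Answer: 20

Derivation:
Old list (sorted, length 7): [-15, -1, 8, 16, 24, 25, 29]
Old median = 16
Insert x = 32
Old length odd (7). Middle was index 3 = 16.
New length even (8). New median = avg of two middle elements.
x = 32: 7 elements are < x, 0 elements are > x.
New sorted list: [-15, -1, 8, 16, 24, 25, 29, 32]
New median = 20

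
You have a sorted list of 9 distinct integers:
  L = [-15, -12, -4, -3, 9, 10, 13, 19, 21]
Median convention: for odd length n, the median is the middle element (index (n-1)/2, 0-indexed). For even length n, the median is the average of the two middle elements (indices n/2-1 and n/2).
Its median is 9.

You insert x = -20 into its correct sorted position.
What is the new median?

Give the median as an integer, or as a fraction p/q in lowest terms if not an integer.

Answer: 3

Derivation:
Old list (sorted, length 9): [-15, -12, -4, -3, 9, 10, 13, 19, 21]
Old median = 9
Insert x = -20
Old length odd (9). Middle was index 4 = 9.
New length even (10). New median = avg of two middle elements.
x = -20: 0 elements are < x, 9 elements are > x.
New sorted list: [-20, -15, -12, -4, -3, 9, 10, 13, 19, 21]
New median = 3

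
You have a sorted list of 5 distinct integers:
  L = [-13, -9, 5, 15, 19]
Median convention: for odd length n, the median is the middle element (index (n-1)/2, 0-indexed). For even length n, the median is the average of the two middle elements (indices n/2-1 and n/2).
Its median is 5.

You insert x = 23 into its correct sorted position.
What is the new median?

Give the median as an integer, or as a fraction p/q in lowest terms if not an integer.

Old list (sorted, length 5): [-13, -9, 5, 15, 19]
Old median = 5
Insert x = 23
Old length odd (5). Middle was index 2 = 5.
New length even (6). New median = avg of two middle elements.
x = 23: 5 elements are < x, 0 elements are > x.
New sorted list: [-13, -9, 5, 15, 19, 23]
New median = 10

Answer: 10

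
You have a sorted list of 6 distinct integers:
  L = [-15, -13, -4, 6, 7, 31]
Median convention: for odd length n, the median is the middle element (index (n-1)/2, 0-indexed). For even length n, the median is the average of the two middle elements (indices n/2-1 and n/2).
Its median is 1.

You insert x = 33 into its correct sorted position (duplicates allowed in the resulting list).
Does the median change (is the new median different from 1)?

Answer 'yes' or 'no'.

Answer: yes

Derivation:
Old median = 1
Insert x = 33
New median = 6
Changed? yes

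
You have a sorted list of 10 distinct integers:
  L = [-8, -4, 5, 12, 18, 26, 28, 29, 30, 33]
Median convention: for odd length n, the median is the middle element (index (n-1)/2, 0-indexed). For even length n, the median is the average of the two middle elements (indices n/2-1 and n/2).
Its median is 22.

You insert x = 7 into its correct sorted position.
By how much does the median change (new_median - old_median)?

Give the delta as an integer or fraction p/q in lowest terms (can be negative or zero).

Answer: -4

Derivation:
Old median = 22
After inserting x = 7: new sorted = [-8, -4, 5, 7, 12, 18, 26, 28, 29, 30, 33]
New median = 18
Delta = 18 - 22 = -4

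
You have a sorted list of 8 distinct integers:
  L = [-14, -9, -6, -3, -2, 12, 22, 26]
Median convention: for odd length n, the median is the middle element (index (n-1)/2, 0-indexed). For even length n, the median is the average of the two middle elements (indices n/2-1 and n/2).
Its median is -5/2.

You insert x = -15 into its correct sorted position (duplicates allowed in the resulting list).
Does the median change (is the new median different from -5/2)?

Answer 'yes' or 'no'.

Answer: yes

Derivation:
Old median = -5/2
Insert x = -15
New median = -3
Changed? yes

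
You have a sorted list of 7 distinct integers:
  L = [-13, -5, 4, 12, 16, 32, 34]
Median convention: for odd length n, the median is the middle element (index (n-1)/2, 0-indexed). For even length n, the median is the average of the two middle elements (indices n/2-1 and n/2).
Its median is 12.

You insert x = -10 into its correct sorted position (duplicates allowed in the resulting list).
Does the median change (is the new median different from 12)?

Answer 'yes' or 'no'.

Old median = 12
Insert x = -10
New median = 8
Changed? yes

Answer: yes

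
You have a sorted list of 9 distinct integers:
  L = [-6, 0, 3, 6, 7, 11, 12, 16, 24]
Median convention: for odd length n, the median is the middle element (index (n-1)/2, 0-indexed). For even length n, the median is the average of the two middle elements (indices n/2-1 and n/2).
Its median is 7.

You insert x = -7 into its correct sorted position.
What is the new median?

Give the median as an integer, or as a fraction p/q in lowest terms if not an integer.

Old list (sorted, length 9): [-6, 0, 3, 6, 7, 11, 12, 16, 24]
Old median = 7
Insert x = -7
Old length odd (9). Middle was index 4 = 7.
New length even (10). New median = avg of two middle elements.
x = -7: 0 elements are < x, 9 elements are > x.
New sorted list: [-7, -6, 0, 3, 6, 7, 11, 12, 16, 24]
New median = 13/2

Answer: 13/2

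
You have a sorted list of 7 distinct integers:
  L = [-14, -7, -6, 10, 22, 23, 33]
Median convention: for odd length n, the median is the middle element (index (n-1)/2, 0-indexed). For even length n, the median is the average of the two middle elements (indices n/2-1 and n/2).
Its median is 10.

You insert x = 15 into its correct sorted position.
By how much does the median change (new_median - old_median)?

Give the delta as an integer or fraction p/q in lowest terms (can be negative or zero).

Old median = 10
After inserting x = 15: new sorted = [-14, -7, -6, 10, 15, 22, 23, 33]
New median = 25/2
Delta = 25/2 - 10 = 5/2

Answer: 5/2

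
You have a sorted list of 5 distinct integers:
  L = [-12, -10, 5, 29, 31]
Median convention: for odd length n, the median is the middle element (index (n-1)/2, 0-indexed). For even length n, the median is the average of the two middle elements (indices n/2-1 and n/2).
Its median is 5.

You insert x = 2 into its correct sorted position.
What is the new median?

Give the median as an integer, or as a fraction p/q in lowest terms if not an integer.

Answer: 7/2

Derivation:
Old list (sorted, length 5): [-12, -10, 5, 29, 31]
Old median = 5
Insert x = 2
Old length odd (5). Middle was index 2 = 5.
New length even (6). New median = avg of two middle elements.
x = 2: 2 elements are < x, 3 elements are > x.
New sorted list: [-12, -10, 2, 5, 29, 31]
New median = 7/2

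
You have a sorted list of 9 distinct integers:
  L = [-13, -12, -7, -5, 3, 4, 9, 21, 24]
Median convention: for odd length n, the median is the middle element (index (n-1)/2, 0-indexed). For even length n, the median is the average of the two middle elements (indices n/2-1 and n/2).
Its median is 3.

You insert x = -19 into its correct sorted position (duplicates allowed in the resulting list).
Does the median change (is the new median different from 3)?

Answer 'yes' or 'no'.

Answer: yes

Derivation:
Old median = 3
Insert x = -19
New median = -1
Changed? yes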